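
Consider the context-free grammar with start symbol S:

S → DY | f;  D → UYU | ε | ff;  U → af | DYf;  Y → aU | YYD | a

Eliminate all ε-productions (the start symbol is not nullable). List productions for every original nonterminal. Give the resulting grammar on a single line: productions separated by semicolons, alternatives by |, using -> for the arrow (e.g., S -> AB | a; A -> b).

Nullable set: {D}.
S -> DY: D nullable, giving DY | Y.
Drop D -> ε.
U -> DYf: D nullable, giving DYf | Yf.
Y -> YYD: D nullable, giving YY | YYD.
Unchanged (no nullable symbols): S -> f; D -> UYU; D -> ff; U -> af; Y -> a; Y -> aU.

S -> Y | f | DY; D -> ff | UYU; U -> Yf | af | DYf; Y -> a | YY | aU | YYD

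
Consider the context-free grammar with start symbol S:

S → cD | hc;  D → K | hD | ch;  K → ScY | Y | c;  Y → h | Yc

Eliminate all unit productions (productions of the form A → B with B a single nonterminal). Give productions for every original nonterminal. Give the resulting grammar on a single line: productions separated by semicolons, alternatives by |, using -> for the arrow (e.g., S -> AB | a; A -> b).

Unit productions: D->K, K->Y.
Unit pairs (A ⇒* B via units): (D,K), (D,Y), (K,Y).
S: inherits non-unit rules of {S} → cD | hc.
D: inherits non-unit rules of {D, K, Y} → ScY | Yc | c | ch | h | hD.
K: inherits non-unit rules of {K, Y} → ScY | Yc | c | h.
Y: inherits non-unit rules of {Y} → Yc | h.

S -> cD | hc; D -> c | h | Yc | ch | hD | ScY; K -> c | h | Yc | ScY; Y -> h | Yc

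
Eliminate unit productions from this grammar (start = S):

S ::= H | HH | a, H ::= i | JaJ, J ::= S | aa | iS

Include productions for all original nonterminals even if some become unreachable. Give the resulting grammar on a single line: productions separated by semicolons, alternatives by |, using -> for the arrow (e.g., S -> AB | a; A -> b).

S -> a | i | HH | JaJ; H -> i | JaJ; J -> a | i | HH | aa | iS | JaJ

Unit productions: J->S, S->H.
Unit pairs (A ⇒* B via units): (J,H), (J,S), (S,H).
S: inherits non-unit rules of {H, S} → HH | JaJ | a | i.
H: inherits non-unit rules of {H} → JaJ | i.
J: inherits non-unit rules of {H, J, S} → HH | JaJ | a | aa | i | iS.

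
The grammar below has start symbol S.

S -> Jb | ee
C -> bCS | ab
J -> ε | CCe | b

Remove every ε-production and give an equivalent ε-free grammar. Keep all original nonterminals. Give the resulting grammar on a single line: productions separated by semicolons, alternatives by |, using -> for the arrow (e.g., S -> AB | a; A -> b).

S -> b | Jb | ee; C -> ab | bCS; J -> b | CCe

Nullable set: {J}.
S -> Jb: J nullable, giving Jb | b.
Drop J -> ε.
Unchanged (no nullable symbols): S -> ee; C -> ab; C -> bCS; J -> CCe; J -> b.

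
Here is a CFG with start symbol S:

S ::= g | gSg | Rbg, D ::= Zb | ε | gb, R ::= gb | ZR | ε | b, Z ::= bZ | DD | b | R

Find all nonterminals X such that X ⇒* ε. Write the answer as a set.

Directly nullable (have an ε-rule): {D, R}.
Z is nullable via Z -> R (every symbol on the right is already known nullable).
Not nullable: S — each has a terminal in every rule's right-hand side or depends on a non-nullable symbol.

{D, R, Z}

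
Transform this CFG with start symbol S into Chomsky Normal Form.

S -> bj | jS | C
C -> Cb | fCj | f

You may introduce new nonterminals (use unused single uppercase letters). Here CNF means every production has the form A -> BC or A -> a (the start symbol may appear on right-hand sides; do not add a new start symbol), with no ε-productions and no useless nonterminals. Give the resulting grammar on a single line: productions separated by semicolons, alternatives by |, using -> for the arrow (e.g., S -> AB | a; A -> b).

S -> f | AD | BF | CA | DS; A -> b; B -> f; C -> f | BE | CA; D -> j; E -> CD; F -> CD

No ε-productions.
After unit-elimination: S -> f | Cb | bj | jS | fCj; C -> f | Cb | fCj.
TERM: introduce A -> b, B -> f, D -> j and substitute in every rule of length ≥2.
BIN: C -> BCD becomes C -> BE, E -> CD; S -> BCD becomes S -> BF, F -> CD.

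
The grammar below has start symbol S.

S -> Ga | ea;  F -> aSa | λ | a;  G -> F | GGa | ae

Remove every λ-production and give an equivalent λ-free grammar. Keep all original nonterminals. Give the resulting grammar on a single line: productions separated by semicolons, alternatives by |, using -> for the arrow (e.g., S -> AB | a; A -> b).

Nullable set: {F, G}.
S -> Ga: G nullable, giving Ga | a.
Drop F -> λ.
G -> F: F nullable, giving F.
G -> GGa: G, G nullable, giving GGa | Ga | a.
Unchanged (no nullable symbols): S -> ea; F -> a; F -> aSa; G -> ae.

S -> a | Ga | ea; F -> a | aSa; G -> F | a | Ga | ae | GGa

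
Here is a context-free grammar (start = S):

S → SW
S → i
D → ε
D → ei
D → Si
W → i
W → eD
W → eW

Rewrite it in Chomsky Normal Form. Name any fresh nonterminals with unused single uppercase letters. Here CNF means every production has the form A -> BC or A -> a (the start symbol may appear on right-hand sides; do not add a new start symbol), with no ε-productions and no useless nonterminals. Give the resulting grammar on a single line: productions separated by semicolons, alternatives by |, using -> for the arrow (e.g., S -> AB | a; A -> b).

S -> i | SW; A -> i; B -> e; D -> BA | SA; W -> e | i | BD | BW

Nullable: {D}; after ε-elimination: S -> i | SW; D -> Si | ei; W -> e | i | eD | eW.
No unit productions to eliminate.
TERM: introduce B -> e, A -> i and substitute in every rule of length ≥2.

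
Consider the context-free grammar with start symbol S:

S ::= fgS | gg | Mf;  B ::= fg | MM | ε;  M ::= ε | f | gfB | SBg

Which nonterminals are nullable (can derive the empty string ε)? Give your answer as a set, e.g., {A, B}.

{B, M}

Directly nullable (have an ε-rule): {B, M}.
Not nullable: S — each has a terminal in every rule's right-hand side or depends on a non-nullable symbol.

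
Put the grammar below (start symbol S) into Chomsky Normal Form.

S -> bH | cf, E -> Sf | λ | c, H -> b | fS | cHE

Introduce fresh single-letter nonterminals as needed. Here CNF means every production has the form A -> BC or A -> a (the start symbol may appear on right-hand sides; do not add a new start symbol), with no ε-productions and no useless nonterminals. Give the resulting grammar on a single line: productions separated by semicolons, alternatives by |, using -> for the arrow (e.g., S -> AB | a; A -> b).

Nullable: {E}; after ε-elimination: S -> bH | cf; E -> c | Sf; H -> b | cH | fS | cHE.
No unit productions to eliminate.
TERM: introduce C -> b, B -> c, A -> f and substitute in every rule of length ≥2.
BIN: H -> BHE becomes H -> BD, D -> HE.

S -> BA | CH; A -> f; B -> c; C -> b; D -> HE; E -> c | SA; H -> b | AS | BD | BH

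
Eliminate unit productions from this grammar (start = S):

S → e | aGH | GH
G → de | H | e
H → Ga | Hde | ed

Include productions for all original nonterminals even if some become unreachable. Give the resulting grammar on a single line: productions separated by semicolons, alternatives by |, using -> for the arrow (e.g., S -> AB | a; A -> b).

Unit productions: G->H.
Unit pairs (A ⇒* B via units): (G,H).
S: inherits non-unit rules of {S} → GH | aGH | e.
G: inherits non-unit rules of {G, H} → Ga | Hde | de | e | ed.
H: inherits non-unit rules of {H} → Ga | Hde | ed.

S -> e | GH | aGH; G -> e | Ga | de | ed | Hde; H -> Ga | ed | Hde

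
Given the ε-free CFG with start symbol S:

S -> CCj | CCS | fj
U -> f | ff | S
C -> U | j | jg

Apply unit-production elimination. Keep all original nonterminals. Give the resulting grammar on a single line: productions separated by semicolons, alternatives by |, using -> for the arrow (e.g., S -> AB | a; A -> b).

Unit productions: C->U, U->S.
Unit pairs (A ⇒* B via units): (C,S), (C,U), (U,S).
S: inherits non-unit rules of {S} → CCS | CCj | fj.
C: inherits non-unit rules of {C, S, U} → CCS | CCj | f | ff | fj | j | jg.
U: inherits non-unit rules of {S, U} → CCS | CCj | f | ff | fj.

S -> fj | CCS | CCj; C -> f | j | ff | fj | jg | CCS | CCj; U -> f | ff | fj | CCS | CCj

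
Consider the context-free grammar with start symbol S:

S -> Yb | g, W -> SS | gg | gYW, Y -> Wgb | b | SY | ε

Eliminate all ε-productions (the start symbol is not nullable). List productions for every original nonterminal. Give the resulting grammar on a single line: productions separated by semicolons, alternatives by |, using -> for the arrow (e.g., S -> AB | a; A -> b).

S -> b | g | Yb; W -> SS | gW | gg | gYW; Y -> S | b | SY | Wgb

Nullable set: {Y}.
S -> Yb: Y nullable, giving Yb | b.
W -> gYW: Y nullable, giving gW | gYW.
Drop Y -> ε.
Y -> SY: Y nullable, giving S | SY.
Unchanged (no nullable symbols): S -> g; W -> SS; W -> gg; Y -> Wgb; Y -> b.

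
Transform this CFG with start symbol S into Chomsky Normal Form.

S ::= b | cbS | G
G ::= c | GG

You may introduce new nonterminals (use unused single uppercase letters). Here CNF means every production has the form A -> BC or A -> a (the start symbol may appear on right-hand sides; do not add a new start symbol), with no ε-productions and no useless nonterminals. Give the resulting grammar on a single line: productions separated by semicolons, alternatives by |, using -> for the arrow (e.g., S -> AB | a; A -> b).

S -> b | c | AC | GG; A -> c; B -> b; C -> BS; G -> c | GG

No ε-productions.
After unit-elimination: S -> b | c | GG | cbS; G -> c | GG.
TERM: introduce B -> b, A -> c and substitute in every rule of length ≥2.
BIN: S -> ABS becomes S -> AC, C -> BS.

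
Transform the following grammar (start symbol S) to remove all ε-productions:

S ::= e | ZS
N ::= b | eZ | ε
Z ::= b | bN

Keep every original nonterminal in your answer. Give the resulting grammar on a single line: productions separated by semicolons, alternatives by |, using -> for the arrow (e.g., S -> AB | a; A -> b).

Nullable set: {N}.
Drop N -> ε.
Z -> bN: N nullable, giving b | bN.
Unchanged (no nullable symbols): S -> ZS; S -> e; N -> b; N -> eZ; Z -> b.

S -> e | ZS; N -> b | eZ; Z -> b | bN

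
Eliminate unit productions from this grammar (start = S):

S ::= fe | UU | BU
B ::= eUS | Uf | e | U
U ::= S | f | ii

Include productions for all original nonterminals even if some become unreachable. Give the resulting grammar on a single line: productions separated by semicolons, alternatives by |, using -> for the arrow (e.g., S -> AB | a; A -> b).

S -> BU | UU | fe; B -> e | f | BU | UU | Uf | fe | ii | eUS; U -> f | BU | UU | fe | ii

Unit productions: B->U, U->S.
Unit pairs (A ⇒* B via units): (B,S), (B,U), (U,S).
S: inherits non-unit rules of {S} → BU | UU | fe.
B: inherits non-unit rules of {B, S, U} → BU | UU | Uf | e | eUS | f | fe | ii.
U: inherits non-unit rules of {S, U} → BU | UU | f | fe | ii.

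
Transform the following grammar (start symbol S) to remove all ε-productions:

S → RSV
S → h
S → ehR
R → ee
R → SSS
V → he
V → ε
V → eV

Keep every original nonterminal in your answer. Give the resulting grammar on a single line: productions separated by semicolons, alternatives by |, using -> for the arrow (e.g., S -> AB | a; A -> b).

S -> h | RS | RSV | ehR; R -> ee | SSS; V -> e | eV | he

Nullable set: {V}.
S -> RSV: V nullable, giving RS | RSV.
Drop V -> ε.
V -> eV: V nullable, giving e | eV.
Unchanged (no nullable symbols): S -> ehR; S -> h; R -> SSS; R -> ee; V -> he.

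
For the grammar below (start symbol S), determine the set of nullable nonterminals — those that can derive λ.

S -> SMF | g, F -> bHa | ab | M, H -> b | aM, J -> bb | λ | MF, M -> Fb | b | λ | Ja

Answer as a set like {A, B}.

Directly nullable (have an ε-rule): {J, M}.
F is nullable via F -> M (every symbol on the right is already known nullable).
Not nullable: H, S — each has a terminal in every rule's right-hand side or depends on a non-nullable symbol.

{F, J, M}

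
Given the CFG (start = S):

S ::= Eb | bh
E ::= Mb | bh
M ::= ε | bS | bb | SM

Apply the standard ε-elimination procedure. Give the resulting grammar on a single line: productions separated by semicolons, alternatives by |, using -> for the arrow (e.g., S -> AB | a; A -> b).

Nullable set: {M}.
E -> Mb: M nullable, giving Mb | b.
Drop M -> ε.
M -> SM: M nullable, giving S | SM.
Unchanged (no nullable symbols): S -> Eb; S -> bh; E -> bh; M -> bS; M -> bb.

S -> Eb | bh; E -> b | Mb | bh; M -> S | SM | bS | bb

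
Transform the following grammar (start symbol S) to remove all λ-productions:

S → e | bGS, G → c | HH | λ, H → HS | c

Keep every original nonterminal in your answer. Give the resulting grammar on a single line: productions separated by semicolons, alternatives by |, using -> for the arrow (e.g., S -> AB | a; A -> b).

S -> e | bS | bGS; G -> c | HH; H -> c | HS

Nullable set: {G}.
S -> bGS: G nullable, giving bGS | bS.
Drop G -> λ.
Unchanged (no nullable symbols): S -> e; G -> HH; G -> c; H -> HS; H -> c.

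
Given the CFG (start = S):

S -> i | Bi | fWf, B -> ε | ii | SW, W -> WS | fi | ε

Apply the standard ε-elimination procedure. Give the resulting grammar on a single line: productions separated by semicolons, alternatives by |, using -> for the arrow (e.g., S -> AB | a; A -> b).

Nullable set: {B, W}.
S -> Bi: B nullable, giving Bi | i.
S -> fWf: W nullable, giving fWf | ff.
Drop B -> ε.
B -> SW: W nullable, giving S | SW.
Drop W -> ε.
W -> WS: W nullable, giving S | WS.
Unchanged (no nullable symbols): S -> i; B -> ii; W -> fi.

S -> i | Bi | ff | fWf; B -> S | SW | ii; W -> S | WS | fi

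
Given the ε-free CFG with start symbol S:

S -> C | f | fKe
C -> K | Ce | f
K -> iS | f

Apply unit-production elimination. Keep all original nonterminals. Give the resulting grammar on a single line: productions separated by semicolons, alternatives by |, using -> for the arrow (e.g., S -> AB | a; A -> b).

S -> f | Ce | iS | fKe; C -> f | Ce | iS; K -> f | iS

Unit productions: C->K, S->C.
Unit pairs (A ⇒* B via units): (C,K), (S,C), (S,K).
S: inherits non-unit rules of {C, K, S} → Ce | f | fKe | iS.
C: inherits non-unit rules of {C, K} → Ce | f | iS.
K: inherits non-unit rules of {K} → f | iS.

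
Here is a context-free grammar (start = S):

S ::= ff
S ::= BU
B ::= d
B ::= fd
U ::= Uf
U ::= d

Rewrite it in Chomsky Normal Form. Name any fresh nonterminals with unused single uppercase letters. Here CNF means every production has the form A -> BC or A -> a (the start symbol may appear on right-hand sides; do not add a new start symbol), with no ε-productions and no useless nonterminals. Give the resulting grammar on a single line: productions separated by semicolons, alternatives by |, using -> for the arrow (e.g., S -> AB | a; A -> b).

No ε-productions.
No unit productions to eliminate.
TERM: introduce C -> d, A -> f and substitute in every rule of length ≥2.

S -> AA | BU; A -> f; B -> d | AC; C -> d; U -> d | UA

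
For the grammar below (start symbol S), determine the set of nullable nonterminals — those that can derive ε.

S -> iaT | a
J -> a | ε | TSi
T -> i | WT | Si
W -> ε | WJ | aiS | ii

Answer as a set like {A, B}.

Directly nullable (have an ε-rule): {J, W}.
Not nullable: S, T — each has a terminal in every rule's right-hand side or depends on a non-nullable symbol.

{J, W}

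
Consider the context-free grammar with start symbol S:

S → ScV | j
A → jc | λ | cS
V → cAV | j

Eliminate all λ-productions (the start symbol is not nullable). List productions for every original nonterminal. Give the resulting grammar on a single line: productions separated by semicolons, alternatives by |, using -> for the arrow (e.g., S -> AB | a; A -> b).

Nullable set: {A}.
Drop A -> λ.
V -> cAV: A nullable, giving cAV | cV.
Unchanged (no nullable symbols): S -> ScV; S -> j; A -> cS; A -> jc; V -> j.

S -> j | ScV; A -> cS | jc; V -> j | cV | cAV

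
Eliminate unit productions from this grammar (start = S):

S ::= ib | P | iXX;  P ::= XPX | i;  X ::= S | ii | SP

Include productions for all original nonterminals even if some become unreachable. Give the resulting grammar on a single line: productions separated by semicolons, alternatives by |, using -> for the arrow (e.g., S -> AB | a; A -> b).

S -> i | ib | XPX | iXX; P -> i | XPX; X -> i | SP | ib | ii | XPX | iXX

Unit productions: S->P, X->S.
Unit pairs (A ⇒* B via units): (S,P), (X,P), (X,S).
S: inherits non-unit rules of {P, S} → XPX | i | iXX | ib.
P: inherits non-unit rules of {P} → XPX | i.
X: inherits non-unit rules of {P, S, X} → SP | XPX | i | iXX | ib | ii.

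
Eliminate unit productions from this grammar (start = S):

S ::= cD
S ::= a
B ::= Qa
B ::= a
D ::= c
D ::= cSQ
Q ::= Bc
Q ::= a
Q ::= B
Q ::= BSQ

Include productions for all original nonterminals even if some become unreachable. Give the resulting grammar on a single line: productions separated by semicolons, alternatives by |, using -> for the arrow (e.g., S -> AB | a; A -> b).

S -> a | cD; B -> a | Qa; D -> c | cSQ; Q -> a | Bc | Qa | BSQ

Unit productions: Q->B.
Unit pairs (A ⇒* B via units): (Q,B).
S: inherits non-unit rules of {S} → a | cD.
B: inherits non-unit rules of {B} → Qa | a.
D: inherits non-unit rules of {D} → c | cSQ.
Q: inherits non-unit rules of {B, Q} → BSQ | Bc | Qa | a.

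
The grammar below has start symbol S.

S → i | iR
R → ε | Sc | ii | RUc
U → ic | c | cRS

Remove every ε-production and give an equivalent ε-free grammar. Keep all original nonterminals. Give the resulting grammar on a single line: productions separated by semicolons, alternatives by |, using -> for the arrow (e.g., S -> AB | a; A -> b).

S -> i | iR; R -> Sc | Uc | ii | RUc; U -> c | cS | ic | cRS

Nullable set: {R}.
S -> iR: R nullable, giving i | iR.
Drop R -> ε.
R -> RUc: R nullable, giving RUc | Uc.
U -> cRS: R nullable, giving cRS | cS.
Unchanged (no nullable symbols): S -> i; R -> Sc; R -> ii; U -> c; U -> ic.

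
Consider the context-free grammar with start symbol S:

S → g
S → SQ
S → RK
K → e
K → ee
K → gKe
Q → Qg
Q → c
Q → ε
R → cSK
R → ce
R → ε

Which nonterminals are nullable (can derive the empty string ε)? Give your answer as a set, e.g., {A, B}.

Directly nullable (have an ε-rule): {Q, R}.
Not nullable: K, S — each has a terminal in every rule's right-hand side or depends on a non-nullable symbol.

{Q, R}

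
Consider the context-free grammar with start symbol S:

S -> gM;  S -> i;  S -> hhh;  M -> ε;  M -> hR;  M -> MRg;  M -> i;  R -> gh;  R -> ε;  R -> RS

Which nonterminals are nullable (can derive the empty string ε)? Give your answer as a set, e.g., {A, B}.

{M, R}

Directly nullable (have an ε-rule): {M, R}.
Not nullable: S — each has a terminal in every rule's right-hand side or depends on a non-nullable symbol.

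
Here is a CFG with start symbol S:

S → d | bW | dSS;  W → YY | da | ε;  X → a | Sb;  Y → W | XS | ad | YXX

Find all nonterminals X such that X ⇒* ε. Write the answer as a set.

Directly nullable (have an ε-rule): {W}.
Y is nullable via Y -> W (every symbol on the right is already known nullable).
Not nullable: S, X — each has a terminal in every rule's right-hand side or depends on a non-nullable symbol.

{W, Y}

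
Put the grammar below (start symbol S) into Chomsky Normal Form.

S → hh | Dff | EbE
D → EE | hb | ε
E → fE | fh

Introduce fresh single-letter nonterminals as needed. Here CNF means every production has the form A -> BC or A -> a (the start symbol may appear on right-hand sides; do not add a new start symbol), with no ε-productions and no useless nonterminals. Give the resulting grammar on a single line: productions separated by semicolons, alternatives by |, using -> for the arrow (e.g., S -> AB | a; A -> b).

S -> AA | CC | DF | EG; A -> h; B -> b; C -> f; D -> AB | EE; E -> CA | CE; F -> CC; G -> BE

Nullable: {D}; after ε-elimination: S -> ff | hh | Dff | EbE; D -> EE | hb; E -> fE | fh.
No unit productions to eliminate.
TERM: introduce B -> b, C -> f, A -> h and substitute in every rule of length ≥2.
BIN: S -> DCC becomes S -> DF, F -> CC; S -> EBE becomes S -> EG, G -> BE.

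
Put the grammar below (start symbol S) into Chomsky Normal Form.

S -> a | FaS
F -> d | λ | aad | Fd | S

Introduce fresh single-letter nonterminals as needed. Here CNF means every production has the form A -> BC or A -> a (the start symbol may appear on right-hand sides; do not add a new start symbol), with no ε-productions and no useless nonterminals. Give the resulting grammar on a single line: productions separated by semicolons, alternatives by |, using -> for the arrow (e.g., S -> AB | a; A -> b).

S -> a | AS | FE; A -> a; B -> d; C -> AB; D -> AS; E -> AS; F -> a | d | AC | AS | FB | FD

Nullable: {F}; after ε-elimination: S -> a | aS | FaS; F -> S | d | Fd | aad.
After unit-elimination: S -> a | aS | FaS; F -> a | d | Fd | aS | FaS | aad.
TERM: introduce A -> a, B -> d and substitute in every rule of length ≥2.
BIN: F -> AAB becomes F -> AC, C -> AB; F -> FAS becomes F -> FD, D -> AS; S -> FAS becomes S -> FE, E -> AS.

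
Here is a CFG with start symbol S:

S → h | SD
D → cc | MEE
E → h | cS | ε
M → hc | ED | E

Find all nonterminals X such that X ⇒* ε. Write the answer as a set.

{D, E, M}

Directly nullable (have an ε-rule): {E}.
M is nullable via M -> E (every symbol on the right is already known nullable).
D is nullable via D -> MEE (every symbol on the right is already known nullable).
Not nullable: S — each has a terminal in every rule's right-hand side or depends on a non-nullable symbol.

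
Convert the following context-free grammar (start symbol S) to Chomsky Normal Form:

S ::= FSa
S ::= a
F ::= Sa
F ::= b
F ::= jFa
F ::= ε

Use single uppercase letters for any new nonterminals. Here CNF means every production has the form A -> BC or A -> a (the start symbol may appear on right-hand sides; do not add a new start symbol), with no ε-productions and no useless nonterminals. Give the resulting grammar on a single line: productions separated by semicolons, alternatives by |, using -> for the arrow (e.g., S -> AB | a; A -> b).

Nullable: {F}; after ε-elimination: S -> a | Sa | FSa; F -> b | Sa | ja | jFa.
No unit productions to eliminate.
TERM: introduce A -> a, B -> j and substitute in every rule of length ≥2.
BIN: F -> BFA becomes F -> BC, C -> FA; S -> FSA becomes S -> FD, D -> SA.

S -> a | FD | SA; A -> a; B -> j; C -> FA; D -> SA; F -> b | BA | BC | SA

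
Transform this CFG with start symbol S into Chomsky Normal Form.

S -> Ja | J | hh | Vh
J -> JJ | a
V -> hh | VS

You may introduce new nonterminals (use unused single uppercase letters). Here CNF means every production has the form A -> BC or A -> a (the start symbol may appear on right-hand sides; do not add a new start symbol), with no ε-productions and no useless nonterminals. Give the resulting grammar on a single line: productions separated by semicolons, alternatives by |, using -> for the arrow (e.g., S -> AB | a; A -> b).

No ε-productions.
After unit-elimination: S -> a | JJ | Ja | Vh | hh; J -> a | JJ; V -> VS | hh.
TERM: introduce A -> a, B -> h and substitute in every rule of length ≥2.

S -> a | BB | JA | JJ | VB; A -> a; B -> h; J -> a | JJ; V -> BB | VS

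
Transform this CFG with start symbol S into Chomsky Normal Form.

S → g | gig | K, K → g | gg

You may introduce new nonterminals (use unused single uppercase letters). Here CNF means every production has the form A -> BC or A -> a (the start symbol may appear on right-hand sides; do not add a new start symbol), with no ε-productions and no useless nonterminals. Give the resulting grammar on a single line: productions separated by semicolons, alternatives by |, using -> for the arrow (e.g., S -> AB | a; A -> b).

No ε-productions.
After unit-elimination: S -> g | gg | gig; K -> g | gg.
TERM: introduce A -> g, B -> i and substitute in every rule of length ≥2.
BIN: S -> ABA becomes S -> AC, C -> BA.
Drop unreachable/unproductive: K.

S -> g | AA | AC; A -> g; B -> i; C -> BA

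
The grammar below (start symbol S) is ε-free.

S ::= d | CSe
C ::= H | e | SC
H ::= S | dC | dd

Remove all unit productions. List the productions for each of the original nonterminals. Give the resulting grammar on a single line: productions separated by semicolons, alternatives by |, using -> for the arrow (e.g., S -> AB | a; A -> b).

S -> d | CSe; C -> d | e | SC | dC | dd | CSe; H -> d | dC | dd | CSe

Unit productions: C->H, H->S.
Unit pairs (A ⇒* B via units): (C,H), (C,S), (H,S).
S: inherits non-unit rules of {S} → CSe | d.
C: inherits non-unit rules of {C, H, S} → CSe | SC | d | dC | dd | e.
H: inherits non-unit rules of {H, S} → CSe | d | dC | dd.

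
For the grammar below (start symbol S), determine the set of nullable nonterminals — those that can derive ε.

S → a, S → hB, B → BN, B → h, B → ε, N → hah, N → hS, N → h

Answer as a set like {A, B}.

{B}

Directly nullable (have an ε-rule): {B}.
Not nullable: N, S — each has a terminal in every rule's right-hand side or depends on a non-nullable symbol.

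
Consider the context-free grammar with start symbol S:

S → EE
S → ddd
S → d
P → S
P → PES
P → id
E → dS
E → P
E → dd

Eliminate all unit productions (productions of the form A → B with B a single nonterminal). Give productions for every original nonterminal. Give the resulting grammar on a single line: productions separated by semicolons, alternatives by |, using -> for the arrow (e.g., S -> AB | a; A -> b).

Unit productions: E->P, P->S.
Unit pairs (A ⇒* B via units): (E,P), (E,S), (P,S).
S: inherits non-unit rules of {S} → EE | d | ddd.
E: inherits non-unit rules of {E, P, S} → EE | PES | d | dS | dd | ddd | id.
P: inherits non-unit rules of {P, S} → EE | PES | d | ddd | id.

S -> d | EE | ddd; E -> d | EE | dS | dd | id | PES | ddd; P -> d | EE | id | PES | ddd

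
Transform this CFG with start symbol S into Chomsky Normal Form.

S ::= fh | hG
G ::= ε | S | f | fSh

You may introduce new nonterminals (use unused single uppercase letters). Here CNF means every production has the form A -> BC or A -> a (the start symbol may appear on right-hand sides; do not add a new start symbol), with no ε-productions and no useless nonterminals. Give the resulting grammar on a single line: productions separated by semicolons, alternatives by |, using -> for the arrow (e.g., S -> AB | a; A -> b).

S -> h | AB | BG; A -> f; B -> h; C -> SB; G -> f | h | AB | AC | BG

Nullable: {G}; after ε-elimination: S -> h | fh | hG; G -> S | f | fSh.
After unit-elimination: S -> h | fh | hG; G -> f | h | fh | hG | fSh.
TERM: introduce A -> f, B -> h and substitute in every rule of length ≥2.
BIN: G -> ASB becomes G -> AC, C -> SB.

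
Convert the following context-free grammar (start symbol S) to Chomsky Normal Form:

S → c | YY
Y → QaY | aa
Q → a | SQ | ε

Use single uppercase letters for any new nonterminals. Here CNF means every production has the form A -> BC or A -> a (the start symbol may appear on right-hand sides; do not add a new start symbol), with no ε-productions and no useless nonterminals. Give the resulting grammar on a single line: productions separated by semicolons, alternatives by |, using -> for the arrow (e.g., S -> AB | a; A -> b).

S -> c | YY; A -> a; B -> AY; Q -> a | c | SQ | YY; Y -> AA | AY | QB

Nullable: {Q}; after ε-elimination: S -> c | YY; Q -> S | a | SQ; Y -> aY | aa | QaY.
After unit-elimination: S -> c | YY; Q -> a | c | SQ | YY; Y -> aY | aa | QaY.
TERM: introduce A -> a and substitute in every rule of length ≥2.
BIN: Y -> QAY becomes Y -> QB, B -> AY.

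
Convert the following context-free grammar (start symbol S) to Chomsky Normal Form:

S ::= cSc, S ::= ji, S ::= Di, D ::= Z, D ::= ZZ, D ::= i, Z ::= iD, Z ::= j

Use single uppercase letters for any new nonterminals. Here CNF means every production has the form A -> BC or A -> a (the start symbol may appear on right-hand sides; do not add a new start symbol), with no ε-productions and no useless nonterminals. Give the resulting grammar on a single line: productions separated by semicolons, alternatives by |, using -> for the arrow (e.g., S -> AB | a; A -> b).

No ε-productions.
After unit-elimination: S -> Di | ji | cSc; D -> i | j | ZZ | iD; Z -> j | iD.
TERM: introduce B -> c, A -> i, C -> j and substitute in every rule of length ≥2.
BIN: S -> BSB becomes S -> BE, E -> SB.

S -> BE | CA | DA; A -> i; B -> c; C -> j; D -> i | j | AD | ZZ; E -> SB; Z -> j | AD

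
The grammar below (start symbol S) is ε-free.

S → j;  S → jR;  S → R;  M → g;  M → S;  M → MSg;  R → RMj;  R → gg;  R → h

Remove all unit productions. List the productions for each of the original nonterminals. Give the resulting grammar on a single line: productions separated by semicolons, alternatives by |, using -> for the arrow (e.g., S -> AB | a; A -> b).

Unit productions: M->S, S->R.
Unit pairs (A ⇒* B via units): (M,R), (M,S), (S,R).
S: inherits non-unit rules of {R, S} → RMj | gg | h | j | jR.
M: inherits non-unit rules of {M, R, S} → MSg | RMj | g | gg | h | j | jR.
R: inherits non-unit rules of {R} → RMj | gg | h.

S -> h | j | gg | jR | RMj; M -> g | h | j | gg | jR | MSg | RMj; R -> h | gg | RMj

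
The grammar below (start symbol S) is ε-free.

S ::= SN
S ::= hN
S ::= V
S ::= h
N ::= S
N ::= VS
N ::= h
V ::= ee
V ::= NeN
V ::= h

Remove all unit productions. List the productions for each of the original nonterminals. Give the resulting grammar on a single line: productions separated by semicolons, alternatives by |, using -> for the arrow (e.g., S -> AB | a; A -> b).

Unit productions: N->S, S->V.
Unit pairs (A ⇒* B via units): (N,S), (N,V), (S,V).
S: inherits non-unit rules of {S, V} → NeN | SN | ee | h | hN.
N: inherits non-unit rules of {N, S, V} → NeN | SN | VS | ee | h | hN.
V: inherits non-unit rules of {V} → NeN | ee | h.

S -> h | SN | ee | hN | NeN; N -> h | SN | VS | ee | hN | NeN; V -> h | ee | NeN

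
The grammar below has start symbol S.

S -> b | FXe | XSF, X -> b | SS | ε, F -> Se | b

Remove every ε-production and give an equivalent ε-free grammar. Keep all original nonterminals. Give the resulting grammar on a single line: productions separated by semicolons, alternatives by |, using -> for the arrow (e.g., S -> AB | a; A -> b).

S -> b | Fe | SF | FXe | XSF; F -> b | Se; X -> b | SS

Nullable set: {X}.
S -> FXe: X nullable, giving FXe | Fe.
S -> XSF: X nullable, giving SF | XSF.
Drop X -> ε.
Unchanged (no nullable symbols): S -> b; F -> Se; F -> b; X -> SS; X -> b.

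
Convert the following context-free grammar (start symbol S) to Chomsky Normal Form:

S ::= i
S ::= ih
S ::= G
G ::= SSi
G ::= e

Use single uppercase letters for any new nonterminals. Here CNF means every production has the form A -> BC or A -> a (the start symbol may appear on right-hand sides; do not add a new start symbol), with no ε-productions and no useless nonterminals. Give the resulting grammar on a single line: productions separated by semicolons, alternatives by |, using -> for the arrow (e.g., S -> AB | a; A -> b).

S -> e | i | AB | SD; A -> i; B -> h; D -> SA

No ε-productions.
After unit-elimination: S -> e | i | ih | SSi; G -> e | SSi.
TERM: introduce B -> h, A -> i and substitute in every rule of length ≥2.
BIN: G -> SSA becomes G -> SC, C -> SA; S -> SSA becomes S -> SD, D -> SA.
Drop unreachable/unproductive: G.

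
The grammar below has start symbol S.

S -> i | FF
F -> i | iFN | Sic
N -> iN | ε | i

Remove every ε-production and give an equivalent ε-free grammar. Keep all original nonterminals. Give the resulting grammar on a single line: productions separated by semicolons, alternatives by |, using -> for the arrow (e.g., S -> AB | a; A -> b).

S -> i | FF; F -> i | iF | Sic | iFN; N -> i | iN

Nullable set: {N}.
F -> iFN: N nullable, giving iF | iFN.
Drop N -> ε.
N -> iN: N nullable, giving i | iN.
Unchanged (no nullable symbols): S -> FF; S -> i; F -> Sic; F -> i; N -> i.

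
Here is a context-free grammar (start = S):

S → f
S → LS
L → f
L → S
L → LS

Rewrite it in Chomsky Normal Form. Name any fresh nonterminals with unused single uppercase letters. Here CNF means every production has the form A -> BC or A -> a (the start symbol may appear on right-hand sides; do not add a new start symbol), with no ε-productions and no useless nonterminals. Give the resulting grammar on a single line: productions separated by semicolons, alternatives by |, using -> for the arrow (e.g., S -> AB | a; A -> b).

S -> f | LS; L -> f | LS

No ε-productions.
After unit-elimination: S -> f | LS; L -> f | LS.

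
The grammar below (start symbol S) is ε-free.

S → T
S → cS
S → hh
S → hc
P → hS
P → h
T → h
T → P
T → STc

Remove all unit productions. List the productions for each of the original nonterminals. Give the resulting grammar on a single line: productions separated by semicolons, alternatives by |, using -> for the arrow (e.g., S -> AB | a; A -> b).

S -> h | cS | hS | hc | hh | STc; P -> h | hS; T -> h | hS | STc

Unit productions: S->T, T->P.
Unit pairs (A ⇒* B via units): (S,P), (S,T), (T,P).
S: inherits non-unit rules of {P, S, T} → STc | cS | h | hS | hc | hh.
P: inherits non-unit rules of {P} → h | hS.
T: inherits non-unit rules of {P, T} → STc | h | hS.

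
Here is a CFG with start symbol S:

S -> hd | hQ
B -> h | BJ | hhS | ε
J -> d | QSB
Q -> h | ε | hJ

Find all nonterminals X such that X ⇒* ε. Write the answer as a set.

{B, Q}

Directly nullable (have an ε-rule): {B, Q}.
Not nullable: J, S — each has a terminal in every rule's right-hand side or depends on a non-nullable symbol.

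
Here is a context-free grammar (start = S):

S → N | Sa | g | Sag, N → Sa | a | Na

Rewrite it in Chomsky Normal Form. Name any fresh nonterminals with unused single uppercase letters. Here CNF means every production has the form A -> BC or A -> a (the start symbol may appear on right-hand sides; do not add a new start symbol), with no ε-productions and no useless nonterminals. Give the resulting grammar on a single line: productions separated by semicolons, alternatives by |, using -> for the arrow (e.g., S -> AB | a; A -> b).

S -> a | g | NA | SA | SC; A -> a; B -> g; C -> AB; N -> a | NA | SA

No ε-productions.
After unit-elimination: S -> a | g | Na | Sa | Sag; N -> a | Na | Sa.
TERM: introduce A -> a, B -> g and substitute in every rule of length ≥2.
BIN: S -> SAB becomes S -> SC, C -> AB.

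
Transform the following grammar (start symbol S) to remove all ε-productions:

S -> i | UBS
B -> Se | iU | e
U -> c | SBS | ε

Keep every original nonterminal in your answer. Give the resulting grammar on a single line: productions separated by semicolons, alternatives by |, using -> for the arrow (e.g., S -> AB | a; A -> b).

S -> i | BS | UBS; B -> e | i | Se | iU; U -> c | SBS

Nullable set: {U}.
S -> UBS: U nullable, giving BS | UBS.
B -> iU: U nullable, giving i | iU.
Drop U -> ε.
Unchanged (no nullable symbols): S -> i; B -> Se; B -> e; U -> SBS; U -> c.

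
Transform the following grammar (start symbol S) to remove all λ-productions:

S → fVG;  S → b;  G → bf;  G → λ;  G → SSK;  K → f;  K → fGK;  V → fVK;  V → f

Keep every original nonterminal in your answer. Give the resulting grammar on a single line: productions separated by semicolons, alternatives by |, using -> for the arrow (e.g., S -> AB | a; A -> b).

S -> b | fV | fVG; G -> bf | SSK; K -> f | fK | fGK; V -> f | fVK

Nullable set: {G}.
S -> fVG: G nullable, giving fV | fVG.
Drop G -> λ.
K -> fGK: G nullable, giving fGK | fK.
Unchanged (no nullable symbols): S -> b; G -> SSK; G -> bf; K -> f; V -> f; V -> fVK.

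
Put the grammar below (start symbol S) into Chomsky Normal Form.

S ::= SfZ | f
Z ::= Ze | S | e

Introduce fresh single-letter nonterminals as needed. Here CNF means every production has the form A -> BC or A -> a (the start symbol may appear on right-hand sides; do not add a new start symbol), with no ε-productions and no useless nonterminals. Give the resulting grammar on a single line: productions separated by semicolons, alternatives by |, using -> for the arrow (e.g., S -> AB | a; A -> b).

No ε-productions.
After unit-elimination: S -> f | SfZ; Z -> e | f | Ze | SfZ.
TERM: introduce B -> e, A -> f and substitute in every rule of length ≥2.
BIN: S -> SAZ becomes S -> SC, C -> AZ; Z -> SAZ becomes Z -> SD, D -> AZ.

S -> f | SC; A -> f; B -> e; C -> AZ; D -> AZ; Z -> e | f | SD | ZB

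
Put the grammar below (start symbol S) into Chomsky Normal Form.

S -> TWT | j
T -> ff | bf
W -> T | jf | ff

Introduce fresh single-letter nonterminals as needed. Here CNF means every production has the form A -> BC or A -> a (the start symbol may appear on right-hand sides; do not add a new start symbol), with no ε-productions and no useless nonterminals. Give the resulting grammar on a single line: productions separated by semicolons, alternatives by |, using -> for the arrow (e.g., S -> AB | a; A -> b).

No ε-productions.
After unit-elimination: S -> j | TWT; T -> bf | ff; W -> bf | ff | jf.
TERM: introduce A -> b, B -> f, C -> j and substitute in every rule of length ≥2.
BIN: S -> TWT becomes S -> TD, D -> WT.

S -> j | TD; A -> b; B -> f; C -> j; D -> WT; T -> AB | BB; W -> AB | BB | CB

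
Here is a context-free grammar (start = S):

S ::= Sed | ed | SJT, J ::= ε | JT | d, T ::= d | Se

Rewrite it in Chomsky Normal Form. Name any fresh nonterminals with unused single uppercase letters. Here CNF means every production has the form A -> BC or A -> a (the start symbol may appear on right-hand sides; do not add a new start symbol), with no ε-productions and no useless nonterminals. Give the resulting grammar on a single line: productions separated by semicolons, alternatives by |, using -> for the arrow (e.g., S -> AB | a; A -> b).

S -> AB | SC | SD | ST; A -> e; B -> d; C -> AB; D -> JT; J -> d | JT | SA; T -> d | SA

Nullable: {J}; after ε-elimination: S -> ST | ed | SJT | Sed; J -> T | d | JT; T -> d | Se.
After unit-elimination: S -> ST | ed | SJT | Sed; J -> d | JT | Se; T -> d | Se.
TERM: introduce B -> d, A -> e and substitute in every rule of length ≥2.
BIN: S -> SAB becomes S -> SC, C -> AB; S -> SJT becomes S -> SD, D -> JT.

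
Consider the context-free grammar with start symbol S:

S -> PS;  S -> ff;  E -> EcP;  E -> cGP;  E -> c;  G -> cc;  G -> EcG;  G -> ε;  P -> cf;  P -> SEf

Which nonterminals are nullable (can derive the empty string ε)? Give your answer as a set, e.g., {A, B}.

Directly nullable (have an ε-rule): {G}.
Not nullable: E, P, S — each has a terminal in every rule's right-hand side or depends on a non-nullable symbol.

{G}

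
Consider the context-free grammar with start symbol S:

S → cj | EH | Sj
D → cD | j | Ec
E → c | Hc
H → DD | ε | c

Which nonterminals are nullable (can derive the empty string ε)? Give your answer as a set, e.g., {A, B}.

{H}

Directly nullable (have an ε-rule): {H}.
Not nullable: D, E, S — each has a terminal in every rule's right-hand side or depends on a non-nullable symbol.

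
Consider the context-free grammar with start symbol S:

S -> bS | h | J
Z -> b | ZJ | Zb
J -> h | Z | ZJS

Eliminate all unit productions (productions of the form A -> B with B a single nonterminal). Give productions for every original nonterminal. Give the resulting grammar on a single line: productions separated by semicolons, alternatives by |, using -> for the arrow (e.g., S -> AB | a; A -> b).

S -> b | h | ZJ | Zb | bS | ZJS; J -> b | h | ZJ | Zb | ZJS; Z -> b | ZJ | Zb

Unit productions: J->Z, S->J.
Unit pairs (A ⇒* B via units): (J,Z), (S,J), (S,Z).
S: inherits non-unit rules of {J, S, Z} → ZJ | ZJS | Zb | b | bS | h.
J: inherits non-unit rules of {J, Z} → ZJ | ZJS | Zb | b | h.
Z: inherits non-unit rules of {Z} → ZJ | Zb | b.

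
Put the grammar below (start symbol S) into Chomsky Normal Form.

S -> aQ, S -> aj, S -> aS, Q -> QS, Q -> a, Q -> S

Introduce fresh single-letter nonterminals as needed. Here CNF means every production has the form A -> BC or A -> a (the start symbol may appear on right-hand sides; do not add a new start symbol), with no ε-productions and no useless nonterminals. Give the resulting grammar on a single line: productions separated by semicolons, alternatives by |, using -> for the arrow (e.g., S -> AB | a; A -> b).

No ε-productions.
After unit-elimination: S -> aQ | aS | aj; Q -> a | QS | aQ | aS | aj.
TERM: introduce A -> a, B -> j and substitute in every rule of length ≥2.

S -> AB | AQ | AS; A -> a; B -> j; Q -> a | AB | AQ | AS | QS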